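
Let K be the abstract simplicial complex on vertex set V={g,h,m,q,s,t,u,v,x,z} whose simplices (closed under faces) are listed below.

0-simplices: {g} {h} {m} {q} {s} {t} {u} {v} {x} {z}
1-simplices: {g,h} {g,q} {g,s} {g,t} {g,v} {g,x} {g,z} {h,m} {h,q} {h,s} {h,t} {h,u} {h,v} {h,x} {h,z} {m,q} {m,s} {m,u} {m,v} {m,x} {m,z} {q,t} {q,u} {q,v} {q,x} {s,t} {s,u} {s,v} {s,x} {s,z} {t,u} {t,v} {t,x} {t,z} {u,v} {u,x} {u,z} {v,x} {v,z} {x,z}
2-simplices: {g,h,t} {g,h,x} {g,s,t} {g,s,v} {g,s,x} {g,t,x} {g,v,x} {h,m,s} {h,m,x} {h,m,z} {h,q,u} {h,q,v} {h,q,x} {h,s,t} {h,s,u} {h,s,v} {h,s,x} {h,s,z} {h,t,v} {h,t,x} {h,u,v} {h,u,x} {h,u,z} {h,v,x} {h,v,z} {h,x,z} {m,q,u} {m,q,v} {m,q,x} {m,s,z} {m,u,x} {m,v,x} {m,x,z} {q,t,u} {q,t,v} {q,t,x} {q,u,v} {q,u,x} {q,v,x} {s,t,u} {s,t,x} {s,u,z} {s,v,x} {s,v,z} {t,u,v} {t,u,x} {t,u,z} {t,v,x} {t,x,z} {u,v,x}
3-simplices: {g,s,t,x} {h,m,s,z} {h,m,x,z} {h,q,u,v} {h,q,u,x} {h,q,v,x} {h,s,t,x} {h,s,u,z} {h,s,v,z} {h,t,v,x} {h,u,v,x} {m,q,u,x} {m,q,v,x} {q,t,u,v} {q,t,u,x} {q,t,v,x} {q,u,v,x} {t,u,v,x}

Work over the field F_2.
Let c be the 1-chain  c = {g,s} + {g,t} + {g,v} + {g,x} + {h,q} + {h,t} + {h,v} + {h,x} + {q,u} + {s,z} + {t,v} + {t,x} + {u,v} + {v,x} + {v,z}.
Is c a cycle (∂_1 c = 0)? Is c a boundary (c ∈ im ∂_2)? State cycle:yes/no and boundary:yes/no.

cycle:yes boundary:yes

n_0=10 n_1=40 n_2=50 n_3=18  [Z2]
∂1: piv[gh,gq,gs,gt,gv,gx,gz,hm,hu] rk=9  ker:hq,hs,ht,hv,hx,hz,mq,ms,mu,mv,mx,mz,qt,qu,qv,qx,st,su,sv,sx,sz,tu,tv,tx,tz,uv,ux,uz,vx,vz,xz
∂2: piv[ght,ghx,gst,gsv,gsx,gtx,gvx,hms,hmx,hmz,hqu,hqv,hqx,hst,hsu,hsv,hsz,htv,huv,hux,huz,hvz,hxz,mqu,mqv,mqx,qtu,qtv,tuz] rk=29  ker:hsx,htx,hvx,msz,mux,mvx,mxz,qtx,quv,qux,qvx,stu,stx,suz,svx,svz,tuv,tux,tvx,txz,uvx
∂3: piv[gstx,hmsz,hmxz,hquv,hqux,hqvx,hstx,hsuz,hsvz,htvx,huvx,mqux,mqvx,qtuv,qtux,qtvx] rk=16  ker:quvx,tuvx
∂1c = 0
c vs im∂2: reduces to 0 ⇒ boundary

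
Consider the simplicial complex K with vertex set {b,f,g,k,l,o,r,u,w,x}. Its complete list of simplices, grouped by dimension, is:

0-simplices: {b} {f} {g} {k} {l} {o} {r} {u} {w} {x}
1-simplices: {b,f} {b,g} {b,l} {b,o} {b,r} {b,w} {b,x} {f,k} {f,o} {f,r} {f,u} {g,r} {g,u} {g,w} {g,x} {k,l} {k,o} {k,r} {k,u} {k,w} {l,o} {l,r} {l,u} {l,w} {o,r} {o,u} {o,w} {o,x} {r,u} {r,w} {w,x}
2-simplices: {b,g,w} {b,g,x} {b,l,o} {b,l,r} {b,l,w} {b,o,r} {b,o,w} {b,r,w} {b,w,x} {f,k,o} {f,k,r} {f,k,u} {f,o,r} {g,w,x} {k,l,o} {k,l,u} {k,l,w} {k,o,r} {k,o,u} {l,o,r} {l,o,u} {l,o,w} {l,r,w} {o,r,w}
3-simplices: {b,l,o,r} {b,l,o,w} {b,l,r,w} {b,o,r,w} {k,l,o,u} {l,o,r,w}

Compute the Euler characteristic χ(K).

n_0=10 n_1=31 n_2=24 n_3=6
χ=+10−31+24−6=-3

χ(K)=-3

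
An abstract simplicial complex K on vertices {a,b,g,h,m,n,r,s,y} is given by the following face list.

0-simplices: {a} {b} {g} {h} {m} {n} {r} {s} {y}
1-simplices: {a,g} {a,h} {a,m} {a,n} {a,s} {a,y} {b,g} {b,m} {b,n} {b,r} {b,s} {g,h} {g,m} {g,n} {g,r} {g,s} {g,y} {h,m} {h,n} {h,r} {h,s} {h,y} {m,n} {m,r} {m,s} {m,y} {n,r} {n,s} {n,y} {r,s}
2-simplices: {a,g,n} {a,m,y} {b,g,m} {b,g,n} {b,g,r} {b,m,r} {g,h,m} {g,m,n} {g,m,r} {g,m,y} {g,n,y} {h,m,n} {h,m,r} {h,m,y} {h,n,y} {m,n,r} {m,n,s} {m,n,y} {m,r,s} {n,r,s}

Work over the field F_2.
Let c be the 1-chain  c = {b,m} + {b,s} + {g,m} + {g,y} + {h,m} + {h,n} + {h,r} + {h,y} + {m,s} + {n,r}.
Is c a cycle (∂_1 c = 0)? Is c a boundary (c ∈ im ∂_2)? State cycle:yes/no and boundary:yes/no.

n_0=9 n_1=30 n_2=20  [Z2]
∂1: piv[ag,ah,am,an,as,ay,bg,br] rk=8  ker:bm,bn,bs,gh,gm,gn,gr,gs,gy,hm,hn,hr,hs,hy,mn,mr,ms,my,nr,ns,ny,rs
∂2: piv[agn,amy,bgm,bgn,bgr,bmr,ghm,gmn,gmy,gny,hmn,hmr,hmy,mnr,mns,mrs] rk=16  ker:gmr,hny,mny,nrs
∂1c = 0
c vs im∂2: residual ≠ 0 ⇒ not boundary

cycle:yes boundary:no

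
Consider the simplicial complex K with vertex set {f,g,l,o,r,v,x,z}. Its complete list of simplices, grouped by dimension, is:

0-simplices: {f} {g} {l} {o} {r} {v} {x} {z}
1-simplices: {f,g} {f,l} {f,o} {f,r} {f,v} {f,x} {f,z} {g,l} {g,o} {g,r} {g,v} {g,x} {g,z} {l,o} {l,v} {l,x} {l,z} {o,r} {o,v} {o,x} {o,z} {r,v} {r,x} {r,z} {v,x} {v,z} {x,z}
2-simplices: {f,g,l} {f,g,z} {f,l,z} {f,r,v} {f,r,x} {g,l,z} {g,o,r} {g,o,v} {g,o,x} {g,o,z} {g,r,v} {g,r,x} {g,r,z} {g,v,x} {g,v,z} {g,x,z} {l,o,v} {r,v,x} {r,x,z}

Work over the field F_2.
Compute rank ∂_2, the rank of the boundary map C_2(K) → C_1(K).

rank∂_2=16

n_0=8 n_1=27 n_2=19  [Z2]
∂1: piv[fg,fl,fo,fr,fv,fx,fz] rk=7  ker:gl,go,gr,gv,gx,gz,lo,lv,lx,lz,or,ov,ox,oz,rv,rx,rz,vx,vz,xz
∂2: piv[fgl,fgz,flz,frv,frx,gor,gov,gox,goz,grv,grx,grz,gvx,gvz,gxz,lov] rk=16  ker:glz,rvx,rxz
rk∂_2=16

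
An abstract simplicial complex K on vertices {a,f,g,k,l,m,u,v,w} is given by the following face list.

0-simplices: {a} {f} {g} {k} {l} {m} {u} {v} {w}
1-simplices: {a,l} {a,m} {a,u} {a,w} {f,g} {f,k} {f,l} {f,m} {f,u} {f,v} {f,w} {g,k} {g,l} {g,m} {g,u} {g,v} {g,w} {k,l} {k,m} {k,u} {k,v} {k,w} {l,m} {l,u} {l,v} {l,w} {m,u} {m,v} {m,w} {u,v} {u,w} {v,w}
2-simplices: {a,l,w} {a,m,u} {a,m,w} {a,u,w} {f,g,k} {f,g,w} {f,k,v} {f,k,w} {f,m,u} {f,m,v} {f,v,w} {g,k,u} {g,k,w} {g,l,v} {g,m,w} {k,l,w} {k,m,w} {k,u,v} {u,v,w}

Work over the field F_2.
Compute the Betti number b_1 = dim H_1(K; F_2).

b_1=6

n_0=9 n_1=32 n_2=19  [Z2]
∂1: piv[al,am,au,aw,fg,fk,fl,fv] rk=8  ker:fm,fu,fw,gk,gl,gm,gu,gv,gw,kl,km,ku,kv,kw,lm,lu,lv,lw,mu,mv,mw,uv,uw,vw
∂2: piv[alw,amu,amw,auw,fgk,fgw,fkv,fkw,fmu,fmv,fvw,gku,glv,gmw,klw,kmw,kuv,uvw] rk=18  ker:gkw
b_1=(32−8)−18=6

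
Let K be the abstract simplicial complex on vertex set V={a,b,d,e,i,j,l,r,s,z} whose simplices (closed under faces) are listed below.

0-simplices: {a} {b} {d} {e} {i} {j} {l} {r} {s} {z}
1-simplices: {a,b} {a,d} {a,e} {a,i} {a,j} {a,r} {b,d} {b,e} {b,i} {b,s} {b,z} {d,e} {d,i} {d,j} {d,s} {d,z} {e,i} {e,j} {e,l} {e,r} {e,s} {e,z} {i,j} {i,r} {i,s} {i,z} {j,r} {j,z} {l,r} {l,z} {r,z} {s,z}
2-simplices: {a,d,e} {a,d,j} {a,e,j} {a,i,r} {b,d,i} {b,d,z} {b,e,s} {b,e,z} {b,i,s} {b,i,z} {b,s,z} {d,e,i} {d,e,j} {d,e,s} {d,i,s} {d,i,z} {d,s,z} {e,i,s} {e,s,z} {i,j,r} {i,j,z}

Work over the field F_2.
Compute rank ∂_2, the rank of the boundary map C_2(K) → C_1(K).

n_0=10 n_1=32 n_2=21  [Z2]
∂1: piv[ab,ad,ae,ai,aj,ar,bs,bz,el] rk=9  ker:bd,be,bi,de,di,dj,ds,dz,ei,ej,er,es,ez,ij,ir,is,iz,jr,jz,lr,lz,rz,sz
∂2: piv[ade,adj,aej,air,bdi,bdz,bes,bez,bis,biz,bsz,dei,des,dis,ijr,ijz] rk=16  ker:dej,diz,dsz,eis,esz
rk∂_2=16

rank∂_2=16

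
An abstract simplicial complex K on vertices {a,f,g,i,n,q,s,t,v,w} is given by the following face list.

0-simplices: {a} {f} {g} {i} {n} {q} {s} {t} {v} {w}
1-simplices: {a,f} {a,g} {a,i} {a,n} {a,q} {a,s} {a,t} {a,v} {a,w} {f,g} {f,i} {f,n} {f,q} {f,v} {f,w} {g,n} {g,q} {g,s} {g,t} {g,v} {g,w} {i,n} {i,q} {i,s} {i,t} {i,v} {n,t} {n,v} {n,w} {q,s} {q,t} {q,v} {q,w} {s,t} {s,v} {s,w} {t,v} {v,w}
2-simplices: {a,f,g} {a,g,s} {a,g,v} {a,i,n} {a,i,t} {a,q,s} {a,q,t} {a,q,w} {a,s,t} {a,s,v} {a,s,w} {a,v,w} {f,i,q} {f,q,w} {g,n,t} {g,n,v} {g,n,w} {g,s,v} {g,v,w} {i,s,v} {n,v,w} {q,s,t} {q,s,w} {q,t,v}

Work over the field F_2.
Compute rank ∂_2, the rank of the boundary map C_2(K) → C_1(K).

rank∂_2=20

n_0=10 n_1=38 n_2=24  [Z2]
∂1: piv[af,ag,ai,an,aq,as,at,av,aw] rk=9  ker:fg,fi,fn,fq,fv,fw,gn,gq,gs,gt,gv,gw,in,iq,is,it,iv,nt,nv,nw,qs,qt,qv,qw,st,sv,sw,tv,vw
∂2: piv[afg,ags,agv,ain,ait,aqs,aqt,aqw,ast,asv,asw,avw,fiq,fqw,gnt,gnv,gnw,gvw,isv,qtv] rk=20  ker:gsv,nvw,qst,qsw
rk∂_2=20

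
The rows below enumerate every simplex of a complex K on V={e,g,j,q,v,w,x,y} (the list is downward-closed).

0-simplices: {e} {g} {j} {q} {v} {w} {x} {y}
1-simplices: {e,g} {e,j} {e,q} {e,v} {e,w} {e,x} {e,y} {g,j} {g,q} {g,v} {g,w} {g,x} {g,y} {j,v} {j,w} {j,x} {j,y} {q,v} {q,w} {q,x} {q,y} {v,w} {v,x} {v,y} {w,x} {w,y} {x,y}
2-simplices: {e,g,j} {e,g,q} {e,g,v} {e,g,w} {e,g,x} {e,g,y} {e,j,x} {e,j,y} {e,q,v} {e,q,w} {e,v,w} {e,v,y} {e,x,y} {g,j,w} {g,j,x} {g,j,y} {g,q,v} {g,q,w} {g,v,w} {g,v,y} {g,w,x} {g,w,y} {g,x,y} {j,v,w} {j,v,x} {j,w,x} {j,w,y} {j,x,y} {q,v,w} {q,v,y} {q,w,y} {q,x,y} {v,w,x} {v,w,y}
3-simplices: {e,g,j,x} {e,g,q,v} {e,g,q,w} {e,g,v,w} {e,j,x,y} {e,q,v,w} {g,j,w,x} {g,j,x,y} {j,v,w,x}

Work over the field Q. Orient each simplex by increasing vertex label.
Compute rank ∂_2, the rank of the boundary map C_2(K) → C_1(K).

n_0=8 n_1=27 n_2=34 n_3=9  [Q]
∂1: piv[eg,ej,eq,ev,ew,ex,ey] rk=7  ker:gj,gq,gv,gw,gx,gy,jv,jw,jx,jy,qv,qw,qx,qy,vw,vx,vy,wx,wy,xy
∂2: piv[egj,egq,egv,egw,egx,egy,ejx,ejy,eqv,eqw,evw,evy,exy,gjw,gwx,gwy,jvw,jvx,qvy,qxy] rk=20  ker:gjx,gjy,gqv,gqw,gvw,gvy,gxy,jwx,jwy,jxy,qvw,qwy,vwx,vwy
∂3: piv[egjx,egqv,egqw,egvw,ejxy,eqvw,gjwx,gjxy,jvwx] rk=9
rk∂_2=20

rank∂_2=20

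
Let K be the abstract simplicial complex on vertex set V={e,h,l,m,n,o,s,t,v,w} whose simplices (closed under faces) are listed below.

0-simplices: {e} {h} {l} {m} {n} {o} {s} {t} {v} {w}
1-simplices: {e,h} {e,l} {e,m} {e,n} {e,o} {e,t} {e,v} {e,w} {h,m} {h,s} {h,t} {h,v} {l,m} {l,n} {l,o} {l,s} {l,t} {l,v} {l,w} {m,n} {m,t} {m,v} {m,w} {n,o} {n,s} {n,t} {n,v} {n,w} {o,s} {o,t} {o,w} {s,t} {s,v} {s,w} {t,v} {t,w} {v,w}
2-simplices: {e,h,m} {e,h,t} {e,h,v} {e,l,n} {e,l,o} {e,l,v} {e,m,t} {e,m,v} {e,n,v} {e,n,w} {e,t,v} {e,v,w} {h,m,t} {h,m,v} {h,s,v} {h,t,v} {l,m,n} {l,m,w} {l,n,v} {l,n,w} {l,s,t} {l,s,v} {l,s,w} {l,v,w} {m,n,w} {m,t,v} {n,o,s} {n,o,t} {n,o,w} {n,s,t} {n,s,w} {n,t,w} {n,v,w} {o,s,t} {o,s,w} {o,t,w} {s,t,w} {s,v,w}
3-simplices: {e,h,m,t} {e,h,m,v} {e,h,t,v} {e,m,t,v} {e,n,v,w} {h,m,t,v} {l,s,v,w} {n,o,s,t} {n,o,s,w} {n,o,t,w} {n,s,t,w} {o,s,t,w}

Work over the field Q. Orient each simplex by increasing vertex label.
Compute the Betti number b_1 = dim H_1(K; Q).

b_1=3

n_0=10 n_1=37 n_2=38 n_3=12  [Q]
∂1: piv[eh,el,em,en,eo,et,ev,ew,hs] rk=9  ker:hm,ht,hv,lm,ln,lo,ls,lt,lv,lw,mn,mt,mv,mw,no,ns,nt,nv,nw,os,ot,ow,st,sv,sw,tv,tw,vw
∂2: piv[ehm,eht,ehv,eln,elo,elv,emt,emv,env,enw,etv,evw,hsv,lmn,lmw,lnw,lst,lsv,lsw,nos,not,now,nst,nsw,ntw] rk=25  ker:hmt,hmv,htv,lnv,lvw,mnw,mtv,nvw,ost,osw,otw,stw,svw
∂3: piv[ehmt,ehmv,ehtv,emtv,envw,lsvw,nost,nosw,notw,nstw] rk=10  ker:hmtv,ostw
b_1=(37−9)−25=3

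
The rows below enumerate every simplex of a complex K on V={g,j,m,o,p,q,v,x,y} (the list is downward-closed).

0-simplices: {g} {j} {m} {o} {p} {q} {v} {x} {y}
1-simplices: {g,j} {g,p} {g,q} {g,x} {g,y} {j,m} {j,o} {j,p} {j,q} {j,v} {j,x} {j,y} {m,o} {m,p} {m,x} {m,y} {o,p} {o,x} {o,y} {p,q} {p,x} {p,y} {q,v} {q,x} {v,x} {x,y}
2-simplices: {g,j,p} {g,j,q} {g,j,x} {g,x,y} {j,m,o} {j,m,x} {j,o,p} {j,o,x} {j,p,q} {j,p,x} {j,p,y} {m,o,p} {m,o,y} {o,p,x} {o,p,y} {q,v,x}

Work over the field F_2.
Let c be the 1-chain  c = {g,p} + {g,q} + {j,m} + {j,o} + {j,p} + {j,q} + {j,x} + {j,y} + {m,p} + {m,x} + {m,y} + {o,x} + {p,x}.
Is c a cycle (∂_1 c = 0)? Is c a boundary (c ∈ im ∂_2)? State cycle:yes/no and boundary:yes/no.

n_0=9 n_1=26 n_2=16  [Z2]
∂1: piv[gj,gp,gq,gx,gy,jm,jo,jv] rk=8  ker:jp,jq,jx,jy,mo,mp,mx,my,op,ox,oy,pq,px,py,qv,qx,vx,xy
∂2: piv[gjp,gjq,gjx,gxy,jmo,jmx,jop,jox,jpq,jpx,jpy,mop,moy,opy,qvx] rk=15  ker:opx
∂1c = 0
c vs im∂2: reduces to 0 ⇒ boundary

cycle:yes boundary:yes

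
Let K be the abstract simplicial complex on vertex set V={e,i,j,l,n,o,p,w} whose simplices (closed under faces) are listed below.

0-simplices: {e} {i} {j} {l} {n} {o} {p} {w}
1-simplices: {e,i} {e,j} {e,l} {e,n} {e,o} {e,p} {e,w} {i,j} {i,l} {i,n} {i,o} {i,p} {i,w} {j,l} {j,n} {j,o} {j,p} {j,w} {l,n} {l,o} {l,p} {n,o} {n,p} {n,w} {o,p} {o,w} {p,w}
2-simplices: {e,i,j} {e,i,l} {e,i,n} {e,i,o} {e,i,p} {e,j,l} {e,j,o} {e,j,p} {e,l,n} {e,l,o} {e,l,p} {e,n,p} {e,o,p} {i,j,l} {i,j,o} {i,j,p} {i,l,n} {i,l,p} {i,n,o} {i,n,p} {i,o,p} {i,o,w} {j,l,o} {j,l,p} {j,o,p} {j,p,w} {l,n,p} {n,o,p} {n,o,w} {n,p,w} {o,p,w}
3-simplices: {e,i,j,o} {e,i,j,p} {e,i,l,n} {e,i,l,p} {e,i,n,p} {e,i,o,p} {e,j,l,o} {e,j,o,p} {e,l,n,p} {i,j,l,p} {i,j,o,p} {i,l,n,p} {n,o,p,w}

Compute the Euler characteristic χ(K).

χ(K)=-1

n_0=8 n_1=27 n_2=31 n_3=13
χ=+8−27+31−13=-1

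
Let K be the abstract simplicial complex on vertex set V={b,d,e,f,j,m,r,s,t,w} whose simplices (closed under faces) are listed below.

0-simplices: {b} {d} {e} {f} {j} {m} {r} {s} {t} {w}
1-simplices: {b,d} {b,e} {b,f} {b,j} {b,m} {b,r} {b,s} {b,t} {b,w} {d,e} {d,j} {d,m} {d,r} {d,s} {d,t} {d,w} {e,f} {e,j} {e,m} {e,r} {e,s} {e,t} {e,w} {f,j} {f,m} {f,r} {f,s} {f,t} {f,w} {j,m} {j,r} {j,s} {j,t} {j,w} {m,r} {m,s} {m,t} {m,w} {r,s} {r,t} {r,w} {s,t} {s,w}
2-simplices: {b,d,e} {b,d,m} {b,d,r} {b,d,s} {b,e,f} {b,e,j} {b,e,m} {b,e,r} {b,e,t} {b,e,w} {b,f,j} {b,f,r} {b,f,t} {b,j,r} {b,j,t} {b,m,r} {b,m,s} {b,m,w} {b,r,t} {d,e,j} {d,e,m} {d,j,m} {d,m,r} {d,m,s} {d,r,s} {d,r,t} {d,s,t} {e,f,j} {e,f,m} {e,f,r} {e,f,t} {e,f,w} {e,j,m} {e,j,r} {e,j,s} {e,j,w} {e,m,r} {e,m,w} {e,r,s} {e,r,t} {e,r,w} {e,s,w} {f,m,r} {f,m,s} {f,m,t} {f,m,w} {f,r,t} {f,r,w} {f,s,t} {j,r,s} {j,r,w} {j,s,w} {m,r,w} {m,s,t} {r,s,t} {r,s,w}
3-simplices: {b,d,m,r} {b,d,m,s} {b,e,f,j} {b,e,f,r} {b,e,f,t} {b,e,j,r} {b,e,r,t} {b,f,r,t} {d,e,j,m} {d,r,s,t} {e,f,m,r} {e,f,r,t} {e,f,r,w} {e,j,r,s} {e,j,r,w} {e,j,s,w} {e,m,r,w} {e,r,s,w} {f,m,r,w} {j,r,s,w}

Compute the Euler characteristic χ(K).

n_0=10 n_1=43 n_2=56 n_3=20
χ=+10−43+56−20=3

χ(K)=3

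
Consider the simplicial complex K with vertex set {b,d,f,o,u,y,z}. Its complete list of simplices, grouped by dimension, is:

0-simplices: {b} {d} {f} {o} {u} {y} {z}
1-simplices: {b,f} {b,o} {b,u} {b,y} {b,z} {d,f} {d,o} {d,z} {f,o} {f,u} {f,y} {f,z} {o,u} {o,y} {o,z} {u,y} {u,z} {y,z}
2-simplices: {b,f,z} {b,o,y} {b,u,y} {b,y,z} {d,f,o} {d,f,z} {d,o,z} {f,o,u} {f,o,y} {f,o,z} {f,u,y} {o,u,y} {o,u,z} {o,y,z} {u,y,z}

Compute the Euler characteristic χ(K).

n_0=7 n_1=18 n_2=15
χ=+7−18+15=4

χ(K)=4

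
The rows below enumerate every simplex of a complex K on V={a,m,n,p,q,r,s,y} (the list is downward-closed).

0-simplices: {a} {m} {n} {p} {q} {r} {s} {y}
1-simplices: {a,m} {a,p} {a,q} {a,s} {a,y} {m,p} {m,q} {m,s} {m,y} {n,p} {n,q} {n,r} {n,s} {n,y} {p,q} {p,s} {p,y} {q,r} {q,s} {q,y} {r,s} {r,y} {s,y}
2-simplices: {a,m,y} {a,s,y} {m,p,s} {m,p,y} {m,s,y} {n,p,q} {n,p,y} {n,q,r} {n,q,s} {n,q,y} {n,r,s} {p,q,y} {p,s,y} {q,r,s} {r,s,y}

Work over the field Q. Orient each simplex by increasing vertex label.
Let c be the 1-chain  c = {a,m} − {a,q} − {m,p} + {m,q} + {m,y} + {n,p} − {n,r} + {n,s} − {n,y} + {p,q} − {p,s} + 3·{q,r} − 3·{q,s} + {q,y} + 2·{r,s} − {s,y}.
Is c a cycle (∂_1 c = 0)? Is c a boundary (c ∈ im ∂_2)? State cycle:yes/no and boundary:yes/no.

cycle:yes boundary:no

n_0=8 n_1=23 n_2=15  [Q]
∂1: piv[am,ap,aq,as,ay,np,nr] rk=7  ker:mp,mq,ms,my,nq,ns,ny,pq,ps,py,qr,qs,qy,rs,ry,sy
∂2: piv[amy,asy,mps,mpy,msy,npq,npy,nqr,nqs,nqy,nrs,rsy] rk=12  ker:pqy,psy,qrs
∂1c = 0
c vs im∂2: residual ≠ 0 ⇒ not boundary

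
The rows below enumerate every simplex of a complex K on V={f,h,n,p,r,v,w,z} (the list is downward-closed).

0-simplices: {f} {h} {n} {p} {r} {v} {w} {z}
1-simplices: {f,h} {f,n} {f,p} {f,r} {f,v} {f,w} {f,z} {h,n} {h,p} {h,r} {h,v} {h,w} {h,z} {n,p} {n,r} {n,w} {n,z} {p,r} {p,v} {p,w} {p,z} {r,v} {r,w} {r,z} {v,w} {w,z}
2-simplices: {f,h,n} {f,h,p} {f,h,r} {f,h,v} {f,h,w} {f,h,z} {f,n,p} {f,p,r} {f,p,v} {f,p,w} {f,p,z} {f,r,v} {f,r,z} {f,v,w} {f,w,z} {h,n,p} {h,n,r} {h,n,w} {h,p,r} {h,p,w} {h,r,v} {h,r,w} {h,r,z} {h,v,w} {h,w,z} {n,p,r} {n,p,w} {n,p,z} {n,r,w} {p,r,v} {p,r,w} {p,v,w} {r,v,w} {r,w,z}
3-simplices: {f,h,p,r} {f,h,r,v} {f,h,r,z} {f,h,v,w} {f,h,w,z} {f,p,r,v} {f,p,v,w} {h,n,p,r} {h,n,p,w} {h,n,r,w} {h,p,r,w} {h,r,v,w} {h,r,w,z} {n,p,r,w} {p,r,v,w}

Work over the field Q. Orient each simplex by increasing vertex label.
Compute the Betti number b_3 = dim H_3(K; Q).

n_0=8 n_1=26 n_2=34 n_3=15  [Q]
∂1: piv[fh,fn,fp,fr,fv,fw,fz] rk=7  ker:hn,hp,hr,hv,hw,hz,np,nr,nw,nz,pr,pv,pw,pz,rv,rw,rz,vw,wz
∂2: piv[fhn,fhp,fhr,fhv,fhw,fhz,fnp,fpr,fpv,fpw,fpz,frv,frz,fvw,fwz,hnr,hnw,hrw,npz] rk=19  ker:hnp,hpr,hpw,hrv,hrz,hvw,hwz,npr,npw,nrw,prv,prw,pvw,rvw,rwz
∂3: piv[fhpr,fhrv,fhrz,fhvw,fhwz,fprv,fpvw,hnpr,hnpw,hnrw,hprw,hrvw,hrwz,prvw] rk=14  ker:nprw
b_3=(15−14)−0=1

b_3=1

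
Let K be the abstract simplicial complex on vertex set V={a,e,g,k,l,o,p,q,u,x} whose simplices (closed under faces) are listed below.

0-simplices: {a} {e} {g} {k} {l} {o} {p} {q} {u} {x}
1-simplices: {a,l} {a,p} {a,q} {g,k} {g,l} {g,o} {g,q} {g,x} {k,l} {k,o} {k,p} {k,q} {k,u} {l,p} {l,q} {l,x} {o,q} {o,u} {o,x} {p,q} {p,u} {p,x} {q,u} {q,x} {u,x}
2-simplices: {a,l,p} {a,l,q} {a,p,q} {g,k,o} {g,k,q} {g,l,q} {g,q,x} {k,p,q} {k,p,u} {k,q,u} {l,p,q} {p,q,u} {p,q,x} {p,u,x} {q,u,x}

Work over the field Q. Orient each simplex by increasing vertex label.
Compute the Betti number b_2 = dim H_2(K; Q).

b_2=3

n_0=10 n_1=25 n_2=15  [Q]
∂1: piv[al,ap,aq,gk,gl,go,gx,ku] rk=8  ker:gq,kl,ko,kp,kq,lp,lq,lx,oq,ou,ox,pq,pu,px,qu,qx,ux
∂2: piv[alp,alq,apq,gko,gkq,glq,gqx,kpq,kpu,kqu,pqx,pux] rk=12  ker:lpq,pqu,qux
b_2=(15−12)−0=3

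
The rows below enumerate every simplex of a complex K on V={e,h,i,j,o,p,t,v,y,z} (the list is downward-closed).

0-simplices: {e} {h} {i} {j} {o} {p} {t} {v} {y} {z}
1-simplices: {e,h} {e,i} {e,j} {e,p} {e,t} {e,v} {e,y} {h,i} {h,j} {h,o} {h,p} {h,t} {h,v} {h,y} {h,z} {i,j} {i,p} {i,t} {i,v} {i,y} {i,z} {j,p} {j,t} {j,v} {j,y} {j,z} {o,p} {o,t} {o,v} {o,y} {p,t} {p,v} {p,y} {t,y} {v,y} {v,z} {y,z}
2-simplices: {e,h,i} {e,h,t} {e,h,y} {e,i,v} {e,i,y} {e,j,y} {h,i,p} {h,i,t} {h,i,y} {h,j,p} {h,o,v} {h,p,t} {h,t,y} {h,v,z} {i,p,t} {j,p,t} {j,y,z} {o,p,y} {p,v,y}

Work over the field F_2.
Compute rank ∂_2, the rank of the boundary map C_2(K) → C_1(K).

rank∂_2=17

n_0=10 n_1=37 n_2=19  [Z2]
∂1: piv[eh,ei,ej,ep,et,ev,ey,ho,hz] rk=9  ker:hi,hj,hp,ht,hv,hy,ij,ip,it,iv,iy,iz,jp,jt,jv,jy,jz,op,ot,ov,oy,pt,pv,py,ty,vy,vz,yz
∂2: piv[ehi,eht,ehy,eiv,eiy,ejy,hip,hit,hjp,hov,hpt,hty,hvz,jpt,jyz,opy,pvy] rk=17  ker:hiy,ipt
rk∂_2=17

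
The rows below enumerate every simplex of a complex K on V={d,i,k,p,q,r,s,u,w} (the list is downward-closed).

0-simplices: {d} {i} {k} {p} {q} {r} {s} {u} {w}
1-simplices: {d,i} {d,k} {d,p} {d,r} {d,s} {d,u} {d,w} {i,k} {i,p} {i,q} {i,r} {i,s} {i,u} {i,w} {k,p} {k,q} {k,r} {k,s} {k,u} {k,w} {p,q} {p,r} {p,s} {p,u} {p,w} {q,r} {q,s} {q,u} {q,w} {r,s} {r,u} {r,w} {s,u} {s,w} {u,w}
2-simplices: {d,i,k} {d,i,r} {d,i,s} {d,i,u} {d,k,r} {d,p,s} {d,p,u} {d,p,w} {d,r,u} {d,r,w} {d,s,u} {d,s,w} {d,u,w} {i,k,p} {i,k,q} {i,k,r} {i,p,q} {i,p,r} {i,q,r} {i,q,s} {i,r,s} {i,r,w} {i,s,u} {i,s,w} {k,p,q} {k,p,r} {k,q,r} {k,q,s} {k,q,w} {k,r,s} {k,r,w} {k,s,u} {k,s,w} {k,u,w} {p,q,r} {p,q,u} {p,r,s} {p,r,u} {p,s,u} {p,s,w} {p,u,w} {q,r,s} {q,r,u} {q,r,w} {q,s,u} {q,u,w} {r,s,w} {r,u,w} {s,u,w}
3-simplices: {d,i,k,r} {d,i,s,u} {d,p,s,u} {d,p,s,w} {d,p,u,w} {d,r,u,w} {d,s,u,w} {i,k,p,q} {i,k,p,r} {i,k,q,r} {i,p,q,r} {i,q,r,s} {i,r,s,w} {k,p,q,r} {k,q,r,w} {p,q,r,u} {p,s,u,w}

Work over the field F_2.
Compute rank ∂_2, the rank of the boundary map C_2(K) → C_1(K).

rank∂_2=27

n_0=9 n_1=35 n_2=49 n_3=17  [Z2]
∂1: piv[di,dk,dp,dr,ds,du,dw,iq] rk=8  ker:ik,ip,ir,is,iu,iw,kp,kq,kr,ks,ku,kw,pq,pr,ps,pu,pw,qr,qs,qu,qw,rs,ru,rw,su,sw,uw
∂2: piv[dik,dir,dis,diu,dkr,dps,dpu,dpw,dru,drw,dsu,dsw,duw,ikp,ikq,ipq,ipr,iqr,iqs,irs,irw,kqs,kqw,krw,ksu,pqu,prs] rk=27  ker:ikr,isu,isw,kpq,kpr,kqr,krs,ksw,kuw,pqr,pru,psu,psw,puw,qrs,qru,qrw,qsu,quw,rsw,ruw,suw
∂3: piv[dikr,disu,dpsu,dpsw,dpuw,druw,dsuw,ikpq,ikpr,ikqr,ipqr,iqrs,irsw,kqrw,pqru] rk=15  ker:kpqr,psuw
rk∂_2=27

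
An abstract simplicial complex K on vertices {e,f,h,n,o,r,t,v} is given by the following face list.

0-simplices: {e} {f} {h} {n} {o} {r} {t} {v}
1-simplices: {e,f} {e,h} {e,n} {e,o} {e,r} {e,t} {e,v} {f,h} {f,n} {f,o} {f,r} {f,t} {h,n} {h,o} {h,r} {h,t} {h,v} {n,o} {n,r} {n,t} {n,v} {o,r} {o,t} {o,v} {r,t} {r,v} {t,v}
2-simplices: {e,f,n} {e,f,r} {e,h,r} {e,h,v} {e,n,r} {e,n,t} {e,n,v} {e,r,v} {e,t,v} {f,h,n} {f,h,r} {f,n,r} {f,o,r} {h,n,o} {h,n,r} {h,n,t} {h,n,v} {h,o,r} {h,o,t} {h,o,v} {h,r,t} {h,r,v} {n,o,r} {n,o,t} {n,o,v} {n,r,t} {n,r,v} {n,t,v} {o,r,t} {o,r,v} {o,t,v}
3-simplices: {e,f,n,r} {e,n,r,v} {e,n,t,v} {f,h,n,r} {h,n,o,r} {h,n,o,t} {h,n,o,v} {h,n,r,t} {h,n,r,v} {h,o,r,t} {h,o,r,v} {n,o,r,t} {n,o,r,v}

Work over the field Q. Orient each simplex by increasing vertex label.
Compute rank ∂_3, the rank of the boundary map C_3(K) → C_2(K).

rank∂_3=11

n_0=8 n_1=27 n_2=31 n_3=13  [Q]
∂1: piv[ef,eh,en,eo,er,et,ev] rk=7  ker:fh,fn,fo,fr,ft,hn,ho,hr,ht,hv,no,nr,nt,nv,or,ot,ov,rt,rv,tv
∂2: piv[efn,efr,ehr,ehv,enr,ent,env,erv,etv,fhn,fhr,for,hno,hnt,hor,hot,hov,hrt] rk=18  ker:fnr,hnr,hnv,hrv,nor,not,nov,nrt,nrv,ntv,ort,orv,otv
∂3: piv[efnr,enrv,entv,fhnr,hnor,hnot,hnov,hnrt,hnrv,hort,horv] rk=11  ker:nort,norv
rk∂_3=11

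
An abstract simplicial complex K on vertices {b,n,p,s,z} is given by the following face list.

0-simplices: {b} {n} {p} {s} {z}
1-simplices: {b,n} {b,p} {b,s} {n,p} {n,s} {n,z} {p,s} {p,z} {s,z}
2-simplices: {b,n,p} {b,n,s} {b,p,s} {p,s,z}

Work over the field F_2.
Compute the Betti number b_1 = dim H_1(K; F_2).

n_0=5 n_1=9 n_2=4  [Z2]
∂1: piv[bn,bp,bs,nz] rk=4  ker:np,ns,ps,pz,sz
∂2: piv[bnp,bns,bps,psz] rk=4
b_1=(9−4)−4=1

b_1=1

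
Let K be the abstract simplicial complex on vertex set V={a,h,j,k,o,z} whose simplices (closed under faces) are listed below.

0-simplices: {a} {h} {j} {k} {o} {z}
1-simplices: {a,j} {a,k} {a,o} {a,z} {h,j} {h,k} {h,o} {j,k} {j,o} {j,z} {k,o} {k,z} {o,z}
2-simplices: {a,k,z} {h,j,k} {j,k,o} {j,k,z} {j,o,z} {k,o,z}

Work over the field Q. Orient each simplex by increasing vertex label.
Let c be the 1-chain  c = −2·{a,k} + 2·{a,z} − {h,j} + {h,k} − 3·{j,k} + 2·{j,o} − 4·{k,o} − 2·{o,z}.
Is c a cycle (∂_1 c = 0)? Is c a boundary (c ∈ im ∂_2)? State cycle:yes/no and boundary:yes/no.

n_0=6 n_1=13 n_2=6  [Q]
∂1: piv[aj,ak,ao,az,hj] rk=5  ker:hk,ho,jk,jo,jz,ko,kz,oz
∂2: piv[akz,hjk,jko,jkz,joz] rk=5  ker:koz
∂1c = 0
c vs im∂2: reduces to 0 ⇒ boundary

cycle:yes boundary:yes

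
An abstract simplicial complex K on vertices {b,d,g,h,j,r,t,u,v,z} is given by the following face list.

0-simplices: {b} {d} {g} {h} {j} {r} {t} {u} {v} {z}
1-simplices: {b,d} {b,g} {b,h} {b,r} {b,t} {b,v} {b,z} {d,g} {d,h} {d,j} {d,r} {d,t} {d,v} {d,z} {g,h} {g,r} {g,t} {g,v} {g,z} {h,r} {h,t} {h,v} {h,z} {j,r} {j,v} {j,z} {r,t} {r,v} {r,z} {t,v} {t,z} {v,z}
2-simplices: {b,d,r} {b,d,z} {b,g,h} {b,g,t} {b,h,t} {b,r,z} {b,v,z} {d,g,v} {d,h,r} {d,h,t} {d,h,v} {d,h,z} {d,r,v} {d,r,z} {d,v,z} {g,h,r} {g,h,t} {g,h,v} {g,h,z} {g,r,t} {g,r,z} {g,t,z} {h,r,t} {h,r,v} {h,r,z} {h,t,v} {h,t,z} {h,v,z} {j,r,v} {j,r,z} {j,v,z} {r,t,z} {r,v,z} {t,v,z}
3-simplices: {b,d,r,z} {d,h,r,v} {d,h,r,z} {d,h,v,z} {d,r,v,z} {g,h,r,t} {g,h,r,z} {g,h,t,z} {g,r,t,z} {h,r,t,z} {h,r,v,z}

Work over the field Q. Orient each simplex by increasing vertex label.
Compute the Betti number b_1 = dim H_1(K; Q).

n_0=10 n_1=32 n_2=34 n_3=11  [Q]
∂1: piv[bd,bg,bh,br,bt,bv,bz,dj] rk=8  ker:dg,dh,dr,dt,dv,dz,gh,gr,gt,gv,gz,hr,ht,hv,hz,jr,jv,jz,rt,rv,rz,tv,tz,vz
∂2: piv[bdr,bdz,bgh,bgt,bht,brz,bvz,dgv,dhr,dht,dhv,dhz,drv,dvz,ghr,ghv,ghz,grt,gtz,htv,jrv,jrz] rk=22  ker:drz,ght,grz,hrt,hrv,hrz,htz,hvz,jvz,rtz,rvz,tvz
∂3: piv[bdrz,dhrv,dhrz,dhvz,drvz,ghrt,ghrz,ghtz,grtz] rk=9  ker:hrtz,hrvz
b_1=(32−8)−22=2

b_1=2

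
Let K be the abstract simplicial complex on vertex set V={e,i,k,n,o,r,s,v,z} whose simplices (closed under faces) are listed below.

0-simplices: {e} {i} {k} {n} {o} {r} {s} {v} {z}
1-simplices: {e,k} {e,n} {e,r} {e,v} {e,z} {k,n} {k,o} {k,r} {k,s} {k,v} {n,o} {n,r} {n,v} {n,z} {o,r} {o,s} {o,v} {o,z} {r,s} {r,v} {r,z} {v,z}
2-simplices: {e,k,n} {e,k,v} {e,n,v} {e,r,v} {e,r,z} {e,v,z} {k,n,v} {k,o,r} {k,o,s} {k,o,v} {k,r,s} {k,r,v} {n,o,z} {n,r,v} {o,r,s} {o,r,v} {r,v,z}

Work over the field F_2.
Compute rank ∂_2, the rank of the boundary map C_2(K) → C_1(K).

n_0=9 n_1=22 n_2=17  [Z2]
∂1: piv[ek,en,er,ev,ez,ko,ks] rk=7  ker:kn,kr,kv,no,nr,nv,nz,or,os,ov,oz,rs,rv,rz,vz
∂2: piv[ekn,ekv,env,erv,erz,evz,kor,kos,kov,krs,krv,noz,nrv] rk=13  ker:knv,ors,orv,rvz
rk∂_2=13

rank∂_2=13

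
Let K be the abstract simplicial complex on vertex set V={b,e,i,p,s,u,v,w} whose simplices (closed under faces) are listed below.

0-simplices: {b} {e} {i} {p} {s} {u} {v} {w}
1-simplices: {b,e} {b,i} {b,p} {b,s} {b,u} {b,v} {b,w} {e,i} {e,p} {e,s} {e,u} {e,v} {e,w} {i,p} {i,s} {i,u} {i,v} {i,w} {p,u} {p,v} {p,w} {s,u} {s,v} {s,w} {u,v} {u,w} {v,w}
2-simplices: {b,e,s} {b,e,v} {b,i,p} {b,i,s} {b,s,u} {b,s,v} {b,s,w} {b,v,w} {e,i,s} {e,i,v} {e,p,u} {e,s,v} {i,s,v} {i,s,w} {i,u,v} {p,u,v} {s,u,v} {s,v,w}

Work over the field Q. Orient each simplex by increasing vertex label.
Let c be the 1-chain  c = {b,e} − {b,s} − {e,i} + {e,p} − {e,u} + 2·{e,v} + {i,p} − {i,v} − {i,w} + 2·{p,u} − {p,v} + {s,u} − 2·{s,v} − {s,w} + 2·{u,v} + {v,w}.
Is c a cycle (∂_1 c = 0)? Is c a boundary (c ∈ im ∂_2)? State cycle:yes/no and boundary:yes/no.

cycle:no boundary:no

n_0=8 n_1=27 n_2=18  [Q]
∂1: piv[be,bi,bp,bs,bu,bv,bw] rk=7  ker:ei,ep,es,eu,ev,ew,ip,is,iu,iv,iw,pu,pv,pw,su,sv,sw,uv,uw,vw
∂2: piv[bes,bev,bip,bis,bsu,bsv,bsw,bvw,eis,eiv,epu,isw,iuv,puv,suv] rk=15  ker:esv,isv,svw
∂1c = {p} + {s} − {v} − {w}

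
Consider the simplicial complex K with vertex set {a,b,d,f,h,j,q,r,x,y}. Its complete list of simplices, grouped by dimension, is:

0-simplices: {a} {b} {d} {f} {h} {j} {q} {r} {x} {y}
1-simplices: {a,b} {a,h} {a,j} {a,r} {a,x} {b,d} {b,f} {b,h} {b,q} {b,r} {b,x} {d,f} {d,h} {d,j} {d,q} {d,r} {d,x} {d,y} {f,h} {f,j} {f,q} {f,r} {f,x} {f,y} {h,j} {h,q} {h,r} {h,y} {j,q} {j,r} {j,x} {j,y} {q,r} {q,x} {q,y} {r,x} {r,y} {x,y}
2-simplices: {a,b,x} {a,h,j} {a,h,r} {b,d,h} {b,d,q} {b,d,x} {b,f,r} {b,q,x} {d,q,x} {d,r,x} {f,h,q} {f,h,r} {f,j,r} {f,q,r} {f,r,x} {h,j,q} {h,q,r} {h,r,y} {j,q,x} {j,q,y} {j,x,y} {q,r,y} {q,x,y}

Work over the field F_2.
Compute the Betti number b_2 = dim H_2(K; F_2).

n_0=10 n_1=38 n_2=23  [Z2]
∂1: piv[ab,ah,aj,ar,ax,bd,bf,bq,dy] rk=9  ker:bh,br,bx,df,dh,dj,dq,dr,dx,fh,fj,fq,fr,fx,fy,hj,hq,hr,hy,jq,jr,jx,jy,qr,qx,qy,rx,ry,xy
∂2: piv[abx,ahj,ahr,bdh,bdq,bdx,bfr,bqx,drx,fhq,fhr,fjr,fqr,frx,hjq,hry,jqx,jqy,jxy,qry] rk=20  ker:dqx,hqr,qxy
b_2=(23−20)−0=3

b_2=3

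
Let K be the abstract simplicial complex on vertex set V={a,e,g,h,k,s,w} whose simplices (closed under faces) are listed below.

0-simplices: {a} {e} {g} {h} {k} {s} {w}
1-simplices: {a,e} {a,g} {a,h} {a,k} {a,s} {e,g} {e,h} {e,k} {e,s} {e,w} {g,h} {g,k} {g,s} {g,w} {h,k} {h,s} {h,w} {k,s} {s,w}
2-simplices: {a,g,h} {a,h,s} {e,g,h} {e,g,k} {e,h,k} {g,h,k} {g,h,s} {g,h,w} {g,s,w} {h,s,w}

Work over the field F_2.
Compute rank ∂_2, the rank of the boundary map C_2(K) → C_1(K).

rank∂_2=8

n_0=7 n_1=19 n_2=10  [Z2]
∂1: piv[ae,ag,ah,ak,as,ew] rk=6  ker:eg,eh,ek,es,gh,gk,gs,gw,hk,hs,hw,ks,sw
∂2: piv[agh,ahs,egh,egk,ehk,ghs,ghw,gsw] rk=8  ker:ghk,hsw
rk∂_2=8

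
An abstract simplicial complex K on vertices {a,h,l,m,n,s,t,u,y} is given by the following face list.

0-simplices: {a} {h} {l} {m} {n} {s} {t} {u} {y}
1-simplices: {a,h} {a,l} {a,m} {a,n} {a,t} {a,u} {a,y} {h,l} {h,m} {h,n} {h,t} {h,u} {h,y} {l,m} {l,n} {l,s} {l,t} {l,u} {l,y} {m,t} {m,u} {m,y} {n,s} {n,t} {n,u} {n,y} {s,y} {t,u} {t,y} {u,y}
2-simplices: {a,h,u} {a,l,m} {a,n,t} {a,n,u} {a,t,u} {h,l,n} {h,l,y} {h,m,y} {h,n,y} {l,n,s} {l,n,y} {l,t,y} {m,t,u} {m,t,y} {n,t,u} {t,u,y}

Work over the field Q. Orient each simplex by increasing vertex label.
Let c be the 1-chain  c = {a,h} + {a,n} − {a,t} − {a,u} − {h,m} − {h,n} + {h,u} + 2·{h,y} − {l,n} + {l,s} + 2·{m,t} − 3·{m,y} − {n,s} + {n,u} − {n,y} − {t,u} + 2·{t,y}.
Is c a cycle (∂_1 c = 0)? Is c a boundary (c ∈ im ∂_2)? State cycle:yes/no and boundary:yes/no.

n_0=9 n_1=30 n_2=16  [Q]
∂1: piv[ah,al,am,an,at,au,ay,ls] rk=8  ker:hl,hm,hn,ht,hu,hy,lm,ln,lt,lu,ly,mt,mu,my,ns,nt,nu,ny,sy,tu,ty,uy
∂2: piv[ahu,alm,ant,anu,atu,hln,hly,hmy,hny,lns,lty,mtu,mty,tuy] rk=14  ker:lny,ntu
∂1c = 0
c vs im∂2: reduces to 0 ⇒ boundary

cycle:yes boundary:yes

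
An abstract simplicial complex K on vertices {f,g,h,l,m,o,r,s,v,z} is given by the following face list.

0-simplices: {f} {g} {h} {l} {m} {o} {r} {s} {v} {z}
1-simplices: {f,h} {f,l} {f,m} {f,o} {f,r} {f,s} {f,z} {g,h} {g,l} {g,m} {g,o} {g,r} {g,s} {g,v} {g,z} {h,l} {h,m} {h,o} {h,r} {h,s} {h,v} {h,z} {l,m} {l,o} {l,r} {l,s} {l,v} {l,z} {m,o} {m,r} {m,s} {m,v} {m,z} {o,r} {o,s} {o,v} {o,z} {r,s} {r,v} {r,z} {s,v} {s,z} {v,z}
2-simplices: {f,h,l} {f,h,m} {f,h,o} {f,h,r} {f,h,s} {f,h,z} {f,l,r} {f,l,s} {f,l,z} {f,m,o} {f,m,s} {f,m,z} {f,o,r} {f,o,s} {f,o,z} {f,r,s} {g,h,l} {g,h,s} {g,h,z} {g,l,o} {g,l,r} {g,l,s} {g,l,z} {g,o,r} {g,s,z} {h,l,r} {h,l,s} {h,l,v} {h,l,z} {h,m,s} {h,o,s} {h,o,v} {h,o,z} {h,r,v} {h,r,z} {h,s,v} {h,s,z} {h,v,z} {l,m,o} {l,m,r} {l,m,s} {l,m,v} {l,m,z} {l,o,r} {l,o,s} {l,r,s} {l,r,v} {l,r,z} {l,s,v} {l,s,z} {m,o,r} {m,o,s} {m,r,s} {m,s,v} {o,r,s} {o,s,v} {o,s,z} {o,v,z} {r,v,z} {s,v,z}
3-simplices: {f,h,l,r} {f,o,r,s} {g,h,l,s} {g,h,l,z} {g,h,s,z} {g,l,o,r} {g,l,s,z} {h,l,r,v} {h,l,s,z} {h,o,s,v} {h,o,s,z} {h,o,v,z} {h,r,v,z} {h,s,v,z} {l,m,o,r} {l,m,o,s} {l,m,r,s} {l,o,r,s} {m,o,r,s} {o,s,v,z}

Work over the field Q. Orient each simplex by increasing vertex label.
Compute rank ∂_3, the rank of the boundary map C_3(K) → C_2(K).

rank∂_3=17

n_0=10 n_1=43 n_2=60 n_3=20  [Q]
∂1: piv[fh,fl,fm,fo,fr,fs,fz,gh,gv] rk=9  ker:gl,gm,go,gr,gs,gz,hl,hm,ho,hr,hs,hv,hz,lm,lo,lr,ls,lv,lz,mo,mr,ms,mv,mz,or,os,ov,oz,rs,rv,rz,sv,sz,vz
∂2: piv[fhl,fhm,fho,fhr,fhs,fhz,flr,fls,flz,fmo,fms,fmz,for,fos,foz,frs,ghl,ghs,ghz,glo,glr,gor,gsz,hlv,hov,hrv,hrz,hsv,hvz,lmo,lmr,lmv] rk=32  ker:gls,glz,hlr,hls,hlz,hms,hos,hoz,hsz,lms,lmz,lor,los,lrs,lrv,lrz,lsv,lsz,mor,mos,mrs,msv,ors,osv,osz,ovz,rvz,svz
∂3: piv[fhlr,fors,ghls,ghlz,ghsz,glor,glsz,hlrv,hosv,hosz,hovz,hrvz,hsvz,lmor,lmos,lmrs,lors] rk=17  ker:hlsz,mors,osvz
rk∂_3=17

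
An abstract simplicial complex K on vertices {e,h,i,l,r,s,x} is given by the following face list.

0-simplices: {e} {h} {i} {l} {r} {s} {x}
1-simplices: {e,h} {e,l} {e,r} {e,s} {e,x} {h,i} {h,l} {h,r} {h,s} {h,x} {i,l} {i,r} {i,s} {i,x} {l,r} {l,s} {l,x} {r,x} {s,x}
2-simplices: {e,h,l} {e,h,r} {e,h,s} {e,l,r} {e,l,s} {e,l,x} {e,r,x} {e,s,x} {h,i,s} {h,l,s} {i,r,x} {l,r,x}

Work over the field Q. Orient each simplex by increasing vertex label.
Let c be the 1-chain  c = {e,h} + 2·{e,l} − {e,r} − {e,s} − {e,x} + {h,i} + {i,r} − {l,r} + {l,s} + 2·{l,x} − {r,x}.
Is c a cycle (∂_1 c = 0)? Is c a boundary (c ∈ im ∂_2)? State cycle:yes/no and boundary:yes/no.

cycle:yes boundary:no

n_0=7 n_1=19 n_2=12  [Q]
∂1: piv[eh,el,er,es,ex,hi] rk=6  ker:hl,hr,hs,hx,il,ir,is,ix,lr,ls,lx,rx,sx
∂2: piv[ehl,ehr,ehs,elr,els,elx,erx,esx,his,irx] rk=10  ker:hls,lrx
∂1c = 0
c vs im∂2: residual ≠ 0 ⇒ not boundary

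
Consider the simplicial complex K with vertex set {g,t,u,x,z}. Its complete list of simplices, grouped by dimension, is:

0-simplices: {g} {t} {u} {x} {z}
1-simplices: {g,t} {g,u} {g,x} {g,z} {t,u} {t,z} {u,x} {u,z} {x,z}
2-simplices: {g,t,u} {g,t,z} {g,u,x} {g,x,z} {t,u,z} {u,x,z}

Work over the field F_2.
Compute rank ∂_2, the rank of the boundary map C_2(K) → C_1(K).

rank∂_2=5

n_0=5 n_1=9 n_2=6  [Z2]
∂1: piv[gt,gu,gx,gz] rk=4  ker:tu,tz,ux,uz,xz
∂2: piv[gtu,gtz,gux,gxz,tuz] rk=5  ker:uxz
rk∂_2=5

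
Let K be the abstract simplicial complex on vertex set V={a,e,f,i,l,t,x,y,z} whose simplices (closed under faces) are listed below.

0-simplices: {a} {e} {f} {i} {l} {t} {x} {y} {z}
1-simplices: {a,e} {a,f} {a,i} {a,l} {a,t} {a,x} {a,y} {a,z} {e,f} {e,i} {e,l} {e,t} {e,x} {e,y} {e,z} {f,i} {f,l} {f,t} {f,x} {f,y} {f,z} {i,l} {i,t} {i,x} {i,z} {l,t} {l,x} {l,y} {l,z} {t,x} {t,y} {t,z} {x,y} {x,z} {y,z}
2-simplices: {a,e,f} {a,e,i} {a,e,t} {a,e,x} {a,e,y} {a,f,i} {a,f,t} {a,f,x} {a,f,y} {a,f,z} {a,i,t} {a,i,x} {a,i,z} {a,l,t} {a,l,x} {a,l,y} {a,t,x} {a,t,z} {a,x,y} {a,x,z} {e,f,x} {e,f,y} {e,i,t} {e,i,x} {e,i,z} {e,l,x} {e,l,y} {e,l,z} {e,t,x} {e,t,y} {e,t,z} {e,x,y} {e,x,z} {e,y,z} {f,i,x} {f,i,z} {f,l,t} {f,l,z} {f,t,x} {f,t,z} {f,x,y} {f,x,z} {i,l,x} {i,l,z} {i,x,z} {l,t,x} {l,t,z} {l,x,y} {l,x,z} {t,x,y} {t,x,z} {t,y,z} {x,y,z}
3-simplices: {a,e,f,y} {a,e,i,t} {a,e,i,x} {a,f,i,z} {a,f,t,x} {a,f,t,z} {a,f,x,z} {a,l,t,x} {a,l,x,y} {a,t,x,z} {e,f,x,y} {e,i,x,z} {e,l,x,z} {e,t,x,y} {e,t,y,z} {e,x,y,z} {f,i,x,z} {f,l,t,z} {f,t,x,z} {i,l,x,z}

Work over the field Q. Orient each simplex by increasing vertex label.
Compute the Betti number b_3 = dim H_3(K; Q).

b_3=1

n_0=9 n_1=35 n_2=53 n_3=20  [Q]
∂1: piv[ae,af,ai,al,at,ax,ay,az] rk=8  ker:ef,ei,el,et,ex,ey,ez,fi,fl,ft,fx,fy,fz,il,it,ix,iz,lt,lx,ly,lz,tx,ty,tz,xy,xz,yz
∂2: piv[aef,aei,aet,aex,aey,afi,aft,afx,afy,afz,ait,aix,aiz,alt,alx,aly,atx,atz,axy,axz,eiz,elx,elz,ety,eyz,flt,ilx] rk=27  ker:efx,efy,eit,eix,ely,etx,etz,exy,exz,fix,fiz,flz,ftx,ftz,fxy,fxz,ilz,ixz,ltx,ltz,lxy,lxz,txy,txz,tyz,xyz
∂3: piv[aefy,aeit,aeix,afiz,aftx,aftz,afxz,altx,alxy,atxz,efxy,eixz,elxz,etxy,etyz,exyz,fixz,fltz,ilxz] rk=19  ker:ftxz
b_3=(20−19)−0=1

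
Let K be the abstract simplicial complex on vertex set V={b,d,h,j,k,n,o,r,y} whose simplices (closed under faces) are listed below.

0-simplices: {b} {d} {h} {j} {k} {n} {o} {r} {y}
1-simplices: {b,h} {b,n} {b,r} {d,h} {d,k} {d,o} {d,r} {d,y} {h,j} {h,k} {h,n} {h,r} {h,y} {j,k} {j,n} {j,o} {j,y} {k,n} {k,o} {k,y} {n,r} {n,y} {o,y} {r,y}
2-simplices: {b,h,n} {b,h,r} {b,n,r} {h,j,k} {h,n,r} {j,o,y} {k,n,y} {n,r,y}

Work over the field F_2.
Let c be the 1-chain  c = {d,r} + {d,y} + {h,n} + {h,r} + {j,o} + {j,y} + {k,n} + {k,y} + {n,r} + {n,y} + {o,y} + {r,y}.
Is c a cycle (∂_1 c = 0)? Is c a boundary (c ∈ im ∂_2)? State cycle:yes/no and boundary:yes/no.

n_0=9 n_1=24 n_2=8  [Z2]
∂1: piv[bh,bn,br,dh,dk,do,dy,hj] rk=8  ker:dr,hk,hn,hr,hy,jk,jn,jo,jy,kn,ko,ky,nr,ny,oy,ry
∂2: piv[bhn,bhr,bnr,hjk,joy,kny,nry] rk=7  ker:hnr
∂1c = 0
c vs im∂2: residual ≠ 0 ⇒ not boundary

cycle:yes boundary:no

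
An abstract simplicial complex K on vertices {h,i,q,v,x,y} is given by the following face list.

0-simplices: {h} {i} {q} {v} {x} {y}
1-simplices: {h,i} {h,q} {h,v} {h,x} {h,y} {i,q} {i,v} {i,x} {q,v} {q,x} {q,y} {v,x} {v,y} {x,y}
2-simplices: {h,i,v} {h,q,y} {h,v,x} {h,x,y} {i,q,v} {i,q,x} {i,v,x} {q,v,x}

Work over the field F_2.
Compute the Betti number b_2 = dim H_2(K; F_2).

n_0=6 n_1=14 n_2=8  [Z2]
∂1: piv[hi,hq,hv,hx,hy] rk=5  ker:iq,iv,ix,qv,qx,qy,vx,vy,xy
∂2: piv[hiv,hqy,hvx,hxy,iqv,iqx,ivx] rk=7  ker:qvx
b_2=(8−7)−0=1

b_2=1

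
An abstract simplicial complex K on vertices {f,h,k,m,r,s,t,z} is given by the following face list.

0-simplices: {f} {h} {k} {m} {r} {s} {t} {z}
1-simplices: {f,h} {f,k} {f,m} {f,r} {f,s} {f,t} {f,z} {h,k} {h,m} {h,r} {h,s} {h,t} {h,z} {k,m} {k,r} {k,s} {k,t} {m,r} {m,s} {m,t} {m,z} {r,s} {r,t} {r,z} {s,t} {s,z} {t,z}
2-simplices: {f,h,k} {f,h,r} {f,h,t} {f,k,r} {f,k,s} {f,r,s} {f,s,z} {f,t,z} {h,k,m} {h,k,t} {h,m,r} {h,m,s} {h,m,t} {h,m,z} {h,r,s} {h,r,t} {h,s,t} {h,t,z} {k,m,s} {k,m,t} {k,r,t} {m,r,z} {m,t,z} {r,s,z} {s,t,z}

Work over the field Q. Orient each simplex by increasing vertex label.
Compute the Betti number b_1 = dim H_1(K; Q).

b_1=1

n_0=8 n_1=27 n_2=25  [Q]
∂1: piv[fh,fk,fm,fr,fs,ft,fz] rk=7  ker:hk,hm,hr,hs,ht,hz,km,kr,ks,kt,mr,ms,mt,mz,rs,rt,rz,st,sz,tz
∂2: piv[fhk,fhr,fht,fkr,fks,frs,fsz,ftz,hkm,hkt,hmr,hms,hmt,hmz,hrs,hrt,hst,htz,mrz] rk=19  ker:kms,kmt,krt,mtz,rsz,stz
b_1=(27−7)−19=1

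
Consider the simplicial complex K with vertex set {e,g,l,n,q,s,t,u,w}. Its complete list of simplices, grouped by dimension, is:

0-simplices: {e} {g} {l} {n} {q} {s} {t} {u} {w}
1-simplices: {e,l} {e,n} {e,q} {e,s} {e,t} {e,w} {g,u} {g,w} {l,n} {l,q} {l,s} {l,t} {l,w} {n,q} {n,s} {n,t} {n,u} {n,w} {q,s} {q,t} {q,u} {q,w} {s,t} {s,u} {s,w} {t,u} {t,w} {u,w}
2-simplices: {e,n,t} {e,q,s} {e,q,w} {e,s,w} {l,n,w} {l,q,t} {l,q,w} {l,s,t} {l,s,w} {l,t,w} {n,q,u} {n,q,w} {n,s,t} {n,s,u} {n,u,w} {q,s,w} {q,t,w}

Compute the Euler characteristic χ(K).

n_0=9 n_1=28 n_2=17
χ=+9−28+17=-2

χ(K)=-2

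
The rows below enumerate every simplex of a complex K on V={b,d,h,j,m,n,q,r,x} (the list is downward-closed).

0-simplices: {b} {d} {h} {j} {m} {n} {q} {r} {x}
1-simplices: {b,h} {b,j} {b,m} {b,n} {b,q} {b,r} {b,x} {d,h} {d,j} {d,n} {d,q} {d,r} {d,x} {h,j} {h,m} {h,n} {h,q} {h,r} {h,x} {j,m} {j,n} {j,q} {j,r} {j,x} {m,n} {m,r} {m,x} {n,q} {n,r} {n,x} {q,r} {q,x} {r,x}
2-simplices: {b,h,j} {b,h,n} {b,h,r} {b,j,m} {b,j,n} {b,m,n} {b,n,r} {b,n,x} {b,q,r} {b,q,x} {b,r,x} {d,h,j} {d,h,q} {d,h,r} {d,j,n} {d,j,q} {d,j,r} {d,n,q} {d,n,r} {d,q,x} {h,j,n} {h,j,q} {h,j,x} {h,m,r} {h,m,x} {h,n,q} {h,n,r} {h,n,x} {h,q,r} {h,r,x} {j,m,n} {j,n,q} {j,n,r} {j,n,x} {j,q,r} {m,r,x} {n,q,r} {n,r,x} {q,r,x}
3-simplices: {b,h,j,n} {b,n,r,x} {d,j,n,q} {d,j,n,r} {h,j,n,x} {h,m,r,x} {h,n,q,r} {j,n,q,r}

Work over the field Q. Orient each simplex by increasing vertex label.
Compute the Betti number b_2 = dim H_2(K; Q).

b_2=7

n_0=9 n_1=33 n_2=39 n_3=8  [Q]
∂1: piv[bh,bj,bm,bn,bq,br,bx,dh] rk=8  ker:dj,dn,dq,dr,dx,hj,hm,hn,hq,hr,hx,jm,jn,jq,jr,jx,mn,mr,mx,nq,nr,nx,qr,qx,rx
∂2: piv[bhj,bhn,bhr,bjm,bjn,bmn,bnr,bnx,bqr,bqx,brx,dhj,dhq,dhr,djn,djq,djr,dnq,dqx,hjx,hmr,hmx,hnx,hqr] rk=24  ker:dnr,hjn,hjq,hnq,hnr,hrx,jmn,jnq,jnr,jnx,jqr,mrx,nqr,nrx,qrx
∂3: piv[bhjn,bnrx,djnq,djnr,hjnx,hmrx,hnqr,jnqr] rk=8
b_2=(39−24)−8=7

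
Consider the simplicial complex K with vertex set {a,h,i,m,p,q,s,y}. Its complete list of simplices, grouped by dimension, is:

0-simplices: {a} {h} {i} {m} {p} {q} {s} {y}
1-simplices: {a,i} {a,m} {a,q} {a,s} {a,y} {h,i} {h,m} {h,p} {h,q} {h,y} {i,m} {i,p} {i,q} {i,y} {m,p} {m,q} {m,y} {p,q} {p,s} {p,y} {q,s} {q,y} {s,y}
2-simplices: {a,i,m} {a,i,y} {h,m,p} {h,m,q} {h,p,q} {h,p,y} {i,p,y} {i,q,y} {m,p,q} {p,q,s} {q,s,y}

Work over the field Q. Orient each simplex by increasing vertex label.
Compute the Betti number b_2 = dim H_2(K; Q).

n_0=8 n_1=23 n_2=11  [Q]
∂1: piv[ai,am,aq,as,ay,hi,hp] rk=7  ker:hm,hq,hy,im,ip,iq,iy,mp,mq,my,pq,ps,py,qs,qy,sy
∂2: piv[aim,aiy,hmp,hmq,hpq,hpy,ipy,iqy,pqs,qsy] rk=10  ker:mpq
b_2=(11−10)−0=1

b_2=1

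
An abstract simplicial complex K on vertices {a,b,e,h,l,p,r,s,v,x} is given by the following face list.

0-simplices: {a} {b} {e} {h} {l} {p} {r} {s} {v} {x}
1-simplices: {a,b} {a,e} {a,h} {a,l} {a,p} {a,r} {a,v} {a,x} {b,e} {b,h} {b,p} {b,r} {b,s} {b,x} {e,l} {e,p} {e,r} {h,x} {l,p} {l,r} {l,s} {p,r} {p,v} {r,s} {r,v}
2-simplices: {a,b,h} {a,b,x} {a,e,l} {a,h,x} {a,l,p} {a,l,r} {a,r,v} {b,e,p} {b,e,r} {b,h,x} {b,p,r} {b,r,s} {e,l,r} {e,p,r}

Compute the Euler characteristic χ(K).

n_0=10 n_1=25 n_2=14
χ=+10−25+14=-1

χ(K)=-1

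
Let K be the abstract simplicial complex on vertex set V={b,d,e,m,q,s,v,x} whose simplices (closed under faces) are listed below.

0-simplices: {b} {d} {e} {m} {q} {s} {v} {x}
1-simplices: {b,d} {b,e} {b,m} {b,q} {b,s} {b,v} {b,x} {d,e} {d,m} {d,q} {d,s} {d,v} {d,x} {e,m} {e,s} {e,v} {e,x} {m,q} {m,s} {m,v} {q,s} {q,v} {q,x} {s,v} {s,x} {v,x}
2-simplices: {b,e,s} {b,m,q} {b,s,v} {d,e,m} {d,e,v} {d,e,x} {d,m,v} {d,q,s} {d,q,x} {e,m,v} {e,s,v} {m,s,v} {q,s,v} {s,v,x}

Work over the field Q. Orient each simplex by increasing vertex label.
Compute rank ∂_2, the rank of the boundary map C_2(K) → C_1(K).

n_0=8 n_1=26 n_2=14  [Q]
∂1: piv[bd,be,bm,bq,bs,bv,bx] rk=7  ker:de,dm,dq,ds,dv,dx,em,es,ev,ex,mq,ms,mv,qs,qv,qx,sv,sx,vx
∂2: piv[bes,bmq,bsv,dem,dev,dex,dmv,dqs,dqx,esv,msv,qsv,svx] rk=13  ker:emv
rk∂_2=13

rank∂_2=13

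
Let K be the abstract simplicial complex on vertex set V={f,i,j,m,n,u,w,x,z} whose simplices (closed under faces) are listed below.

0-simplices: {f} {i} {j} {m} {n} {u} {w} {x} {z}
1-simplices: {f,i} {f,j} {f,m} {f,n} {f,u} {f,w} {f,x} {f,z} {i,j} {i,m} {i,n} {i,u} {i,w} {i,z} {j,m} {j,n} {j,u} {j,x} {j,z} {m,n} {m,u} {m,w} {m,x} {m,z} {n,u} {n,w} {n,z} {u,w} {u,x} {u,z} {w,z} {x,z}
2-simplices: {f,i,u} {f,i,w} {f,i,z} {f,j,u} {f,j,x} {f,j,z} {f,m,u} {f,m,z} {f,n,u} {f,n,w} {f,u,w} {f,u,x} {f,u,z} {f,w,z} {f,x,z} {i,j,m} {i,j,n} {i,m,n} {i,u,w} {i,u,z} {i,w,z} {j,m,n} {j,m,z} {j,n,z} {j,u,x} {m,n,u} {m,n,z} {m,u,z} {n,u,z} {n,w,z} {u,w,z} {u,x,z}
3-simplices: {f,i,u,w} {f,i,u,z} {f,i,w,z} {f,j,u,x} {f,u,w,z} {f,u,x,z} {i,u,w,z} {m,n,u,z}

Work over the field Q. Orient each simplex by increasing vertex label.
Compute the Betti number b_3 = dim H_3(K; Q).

n_0=9 n_1=32 n_2=32 n_3=8  [Q]
∂1: piv[fi,fj,fm,fn,fu,fw,fx,fz] rk=8  ker:ij,im,in,iu,iw,iz,jm,jn,ju,jx,jz,mn,mu,mw,mx,mz,nu,nw,nz,uw,ux,uz,wz,xz
∂2: piv[fiu,fiw,fiz,fju,fjx,fjz,fmu,fmz,fnu,fnw,fuw,fux,fuz,fwz,fxz,ijm,ijn,imn,jmz,jnz,mnu] rk=21  ker:iuw,iuz,iwz,jmn,jux,mnz,muz,nuz,nwz,uwz,uxz
∂3: piv[fiuw,fiuz,fiwz,fjux,fuwz,fuxz,mnuz] rk=7  ker:iuwz
b_3=(8−7)−0=1

b_3=1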